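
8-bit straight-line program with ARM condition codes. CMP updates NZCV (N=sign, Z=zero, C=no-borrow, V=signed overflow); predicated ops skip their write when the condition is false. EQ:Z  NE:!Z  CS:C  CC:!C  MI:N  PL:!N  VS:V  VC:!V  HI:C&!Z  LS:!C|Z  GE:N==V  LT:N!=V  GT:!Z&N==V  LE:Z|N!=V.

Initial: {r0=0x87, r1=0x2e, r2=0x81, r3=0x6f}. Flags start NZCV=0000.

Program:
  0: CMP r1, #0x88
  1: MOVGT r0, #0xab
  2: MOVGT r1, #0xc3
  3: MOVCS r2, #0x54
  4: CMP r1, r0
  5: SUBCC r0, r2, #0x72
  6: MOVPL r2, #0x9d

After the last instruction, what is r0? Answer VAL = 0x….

0: ✓ CMP  NZCV=1001
1: ✓ MOVGT  r0←0xab
2: ✓ MOVGT  r1←0xc3
3: · MOVCS
4: ✓ CMP  NZCV=0010
5: · SUBCC
6: ✓ MOVPL  r2←0x9d

VAL = 0xab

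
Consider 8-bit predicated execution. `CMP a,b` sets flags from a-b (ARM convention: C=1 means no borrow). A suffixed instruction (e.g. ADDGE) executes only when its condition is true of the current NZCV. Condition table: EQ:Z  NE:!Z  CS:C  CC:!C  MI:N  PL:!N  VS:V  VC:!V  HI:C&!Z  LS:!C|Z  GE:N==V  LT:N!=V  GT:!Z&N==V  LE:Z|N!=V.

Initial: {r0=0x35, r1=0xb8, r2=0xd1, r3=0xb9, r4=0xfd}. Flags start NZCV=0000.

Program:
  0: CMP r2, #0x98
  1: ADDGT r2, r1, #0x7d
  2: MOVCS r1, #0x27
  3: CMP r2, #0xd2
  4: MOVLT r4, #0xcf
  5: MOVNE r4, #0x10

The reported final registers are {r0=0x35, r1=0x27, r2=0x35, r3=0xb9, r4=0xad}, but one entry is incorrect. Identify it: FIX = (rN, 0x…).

0: ✓ CMP  NZCV=0010
1: ✓ ADDGT  r2←0x35
2: ✓ MOVCS  r1←0x27
3: ✓ CMP  NZCV=0000
4: · MOVLT
5: ✓ MOVNE  r4←0x10

FIX = (r4, 0x10)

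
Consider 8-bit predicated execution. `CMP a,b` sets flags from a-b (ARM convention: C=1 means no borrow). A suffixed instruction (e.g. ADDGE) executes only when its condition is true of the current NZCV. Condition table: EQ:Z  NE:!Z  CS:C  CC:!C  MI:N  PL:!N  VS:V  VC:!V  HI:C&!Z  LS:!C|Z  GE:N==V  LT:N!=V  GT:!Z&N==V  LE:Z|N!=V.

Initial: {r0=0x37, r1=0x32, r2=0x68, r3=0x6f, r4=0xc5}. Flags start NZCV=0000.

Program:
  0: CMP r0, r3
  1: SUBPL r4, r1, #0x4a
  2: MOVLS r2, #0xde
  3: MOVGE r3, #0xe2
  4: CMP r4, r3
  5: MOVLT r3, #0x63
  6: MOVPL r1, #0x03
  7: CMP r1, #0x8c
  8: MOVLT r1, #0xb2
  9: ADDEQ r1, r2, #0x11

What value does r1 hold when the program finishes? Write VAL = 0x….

VAL = 0x03

0: ✓ CMP  NZCV=1000
1: · SUBPL
2: ✓ MOVLS  r2←0xde
3: · MOVGE
4: ✓ CMP  NZCV=0011
5: ✓ MOVLT  r3←0x63
6: ✓ MOVPL  r1←0x03
7: ✓ CMP  NZCV=0000
8: · MOVLT
9: · ADDEQ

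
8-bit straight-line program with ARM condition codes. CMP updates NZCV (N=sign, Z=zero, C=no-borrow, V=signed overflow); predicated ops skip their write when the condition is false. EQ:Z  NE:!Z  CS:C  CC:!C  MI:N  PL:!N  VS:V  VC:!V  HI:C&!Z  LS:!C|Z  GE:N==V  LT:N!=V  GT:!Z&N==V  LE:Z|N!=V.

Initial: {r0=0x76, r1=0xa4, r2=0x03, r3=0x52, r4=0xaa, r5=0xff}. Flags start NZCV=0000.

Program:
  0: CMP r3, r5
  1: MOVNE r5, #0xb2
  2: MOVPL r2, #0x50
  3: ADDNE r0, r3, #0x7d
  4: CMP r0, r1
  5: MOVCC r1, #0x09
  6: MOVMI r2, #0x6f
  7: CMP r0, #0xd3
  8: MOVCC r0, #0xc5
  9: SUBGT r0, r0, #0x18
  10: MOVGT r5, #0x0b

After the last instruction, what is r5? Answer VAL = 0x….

VAL = 0xb2

[0] flags=0000 → (cmp)
[1] flags=0000 NE?T → r5=0xb2
[2] flags=0000 PL?T → r2=0x50
[3] flags=0000 NE?T → r0=0xcf
[4] flags=0010 → (cmp)
[5] flags=0010 CC?F → skip
[6] flags=0010 MI?F → skip
[7] flags=1000 → (cmp)
[8] flags=1000 CC?T → r0=0xc5
[9] flags=1000 GT?F → skip
[10] flags=1000 GT?F → skip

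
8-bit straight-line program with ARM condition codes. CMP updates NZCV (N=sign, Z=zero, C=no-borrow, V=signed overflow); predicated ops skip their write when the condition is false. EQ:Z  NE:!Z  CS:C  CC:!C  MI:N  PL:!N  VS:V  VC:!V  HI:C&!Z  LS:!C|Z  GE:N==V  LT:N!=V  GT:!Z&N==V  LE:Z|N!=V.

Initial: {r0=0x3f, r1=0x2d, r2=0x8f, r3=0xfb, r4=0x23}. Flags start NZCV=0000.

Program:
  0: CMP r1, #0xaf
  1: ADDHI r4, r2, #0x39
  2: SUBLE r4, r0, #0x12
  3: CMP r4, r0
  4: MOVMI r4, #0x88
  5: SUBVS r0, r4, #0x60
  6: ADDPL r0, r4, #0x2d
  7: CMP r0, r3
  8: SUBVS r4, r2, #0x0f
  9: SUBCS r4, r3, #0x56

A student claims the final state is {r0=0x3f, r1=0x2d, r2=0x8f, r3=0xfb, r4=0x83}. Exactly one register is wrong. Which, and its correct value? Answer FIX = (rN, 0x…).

0: ✓ CMP  NZCV=0000
1: · ADDHI
2: · SUBLE
3: ✓ CMP  NZCV=1000
4: ✓ MOVMI  r4←0x88
5: · SUBVS
6: · ADDPL
7: ✓ CMP  NZCV=0000
8: · SUBVS
9: · SUBCS

FIX = (r4, 0x88)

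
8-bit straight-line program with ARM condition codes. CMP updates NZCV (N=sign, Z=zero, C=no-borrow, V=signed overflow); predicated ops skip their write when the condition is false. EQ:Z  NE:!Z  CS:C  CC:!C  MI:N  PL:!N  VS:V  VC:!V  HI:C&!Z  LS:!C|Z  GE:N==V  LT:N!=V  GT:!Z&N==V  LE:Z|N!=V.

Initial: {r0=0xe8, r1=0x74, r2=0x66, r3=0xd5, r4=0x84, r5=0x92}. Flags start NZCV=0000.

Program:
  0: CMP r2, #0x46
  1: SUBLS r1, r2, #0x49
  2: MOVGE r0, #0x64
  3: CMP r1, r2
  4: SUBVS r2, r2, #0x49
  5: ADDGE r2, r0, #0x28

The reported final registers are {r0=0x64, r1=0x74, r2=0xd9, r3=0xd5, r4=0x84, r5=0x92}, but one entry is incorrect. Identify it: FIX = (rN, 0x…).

0: ✓ CMP  NZCV=0010
1: · SUBLS
2: ✓ MOVGE  r0←0x64
3: ✓ CMP  NZCV=0010
4: · SUBVS
5: ✓ ADDGE  r2←0x8c

FIX = (r2, 0x8c)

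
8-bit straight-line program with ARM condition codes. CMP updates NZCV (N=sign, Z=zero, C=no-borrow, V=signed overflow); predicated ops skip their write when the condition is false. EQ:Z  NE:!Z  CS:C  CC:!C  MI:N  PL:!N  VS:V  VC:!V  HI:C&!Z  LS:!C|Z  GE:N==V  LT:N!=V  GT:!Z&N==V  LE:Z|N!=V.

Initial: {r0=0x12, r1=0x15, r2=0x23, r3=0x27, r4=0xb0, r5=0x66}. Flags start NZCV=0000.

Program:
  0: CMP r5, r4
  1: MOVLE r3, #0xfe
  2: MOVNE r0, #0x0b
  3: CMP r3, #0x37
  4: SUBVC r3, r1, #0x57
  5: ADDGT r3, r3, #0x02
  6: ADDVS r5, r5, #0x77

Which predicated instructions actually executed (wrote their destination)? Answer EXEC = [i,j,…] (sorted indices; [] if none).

EXEC = [2,4]

[0] flags=1001 → (cmp)
[1] flags=1001 LE?F → skip
[2] flags=1001 NE?T → r0=0x0b
[3] flags=1000 → (cmp)
[4] flags=1000 VC?T → r3=0xbe
[5] flags=1000 GT?F → skip
[6] flags=1000 VS?F → skip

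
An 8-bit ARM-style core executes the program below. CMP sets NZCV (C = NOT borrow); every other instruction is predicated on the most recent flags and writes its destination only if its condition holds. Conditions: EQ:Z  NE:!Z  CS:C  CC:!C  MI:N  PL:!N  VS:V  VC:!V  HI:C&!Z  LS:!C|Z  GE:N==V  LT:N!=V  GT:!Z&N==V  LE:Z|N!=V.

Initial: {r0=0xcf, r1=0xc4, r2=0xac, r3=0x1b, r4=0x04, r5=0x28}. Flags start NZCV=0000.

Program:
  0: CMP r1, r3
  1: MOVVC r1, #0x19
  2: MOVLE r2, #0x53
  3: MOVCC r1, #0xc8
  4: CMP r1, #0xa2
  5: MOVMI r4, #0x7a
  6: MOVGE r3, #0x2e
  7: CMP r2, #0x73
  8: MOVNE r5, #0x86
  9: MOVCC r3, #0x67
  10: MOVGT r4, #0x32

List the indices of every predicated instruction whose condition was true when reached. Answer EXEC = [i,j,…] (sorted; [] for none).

EXEC = [1,2,6,8,9]

0: ✓ CMP  NZCV=1010
1: ✓ MOVVC  r1←0x19
2: ✓ MOVLE  r2←0x53
3: · MOVCC
4: ✓ CMP  NZCV=0000
5: · MOVMI
6: ✓ MOVGE  r3←0x2e
7: ✓ CMP  NZCV=1000
8: ✓ MOVNE  r5←0x86
9: ✓ MOVCC  r3←0x67
10: · MOVGT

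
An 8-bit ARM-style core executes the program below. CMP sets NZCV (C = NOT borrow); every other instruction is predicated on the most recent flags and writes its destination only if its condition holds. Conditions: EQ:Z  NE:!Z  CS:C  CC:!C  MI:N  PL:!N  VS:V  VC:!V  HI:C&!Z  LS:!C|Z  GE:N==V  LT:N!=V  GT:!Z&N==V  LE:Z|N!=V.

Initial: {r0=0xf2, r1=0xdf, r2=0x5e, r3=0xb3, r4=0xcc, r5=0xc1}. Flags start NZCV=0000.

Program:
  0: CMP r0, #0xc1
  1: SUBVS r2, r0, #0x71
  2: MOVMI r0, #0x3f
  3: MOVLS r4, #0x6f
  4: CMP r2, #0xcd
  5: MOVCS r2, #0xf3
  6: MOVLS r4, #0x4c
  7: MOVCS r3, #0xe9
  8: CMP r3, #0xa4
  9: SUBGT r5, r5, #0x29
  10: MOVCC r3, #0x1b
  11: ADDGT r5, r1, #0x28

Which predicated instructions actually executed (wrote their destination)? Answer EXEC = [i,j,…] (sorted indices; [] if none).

EXEC = [6,9,11]

[0] flags=0010 → (cmp)
[1] flags=0010 VS?F → skip
[2] flags=0010 MI?F → skip
[3] flags=0010 LS?F → skip
[4] flags=1001 → (cmp)
[5] flags=1001 CS?F → skip
[6] flags=1001 LS?T → r4=0x4c
[7] flags=1001 CS?F → skip
[8] flags=0010 → (cmp)
[9] flags=0010 GT?T → r5=0x98
[10] flags=0010 CC?F → skip
[11] flags=0010 GT?T → r5=0x07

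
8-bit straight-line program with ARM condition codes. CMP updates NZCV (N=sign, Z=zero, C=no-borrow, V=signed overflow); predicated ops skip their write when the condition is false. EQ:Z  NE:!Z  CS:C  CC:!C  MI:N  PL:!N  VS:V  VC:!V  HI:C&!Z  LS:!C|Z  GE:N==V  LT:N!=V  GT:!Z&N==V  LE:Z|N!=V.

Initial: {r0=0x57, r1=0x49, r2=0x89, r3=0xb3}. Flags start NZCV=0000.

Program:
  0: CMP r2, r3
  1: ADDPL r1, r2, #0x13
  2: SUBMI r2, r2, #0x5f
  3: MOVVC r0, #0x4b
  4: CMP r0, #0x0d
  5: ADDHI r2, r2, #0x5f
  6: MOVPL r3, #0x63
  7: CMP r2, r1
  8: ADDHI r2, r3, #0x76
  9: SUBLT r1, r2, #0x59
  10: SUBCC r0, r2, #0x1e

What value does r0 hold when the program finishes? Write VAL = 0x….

VAL = 0x4b

0: ✓ CMP  NZCV=1000
1: · ADDPL
2: ✓ SUBMI  r2←0x2a
3: ✓ MOVVC  r0←0x4b
4: ✓ CMP  NZCV=0010
5: ✓ ADDHI  r2←0x89
6: ✓ MOVPL  r3←0x63
7: ✓ CMP  NZCV=0011
8: ✓ ADDHI  r2←0xd9
9: ✓ SUBLT  r1←0x80
10: · SUBCC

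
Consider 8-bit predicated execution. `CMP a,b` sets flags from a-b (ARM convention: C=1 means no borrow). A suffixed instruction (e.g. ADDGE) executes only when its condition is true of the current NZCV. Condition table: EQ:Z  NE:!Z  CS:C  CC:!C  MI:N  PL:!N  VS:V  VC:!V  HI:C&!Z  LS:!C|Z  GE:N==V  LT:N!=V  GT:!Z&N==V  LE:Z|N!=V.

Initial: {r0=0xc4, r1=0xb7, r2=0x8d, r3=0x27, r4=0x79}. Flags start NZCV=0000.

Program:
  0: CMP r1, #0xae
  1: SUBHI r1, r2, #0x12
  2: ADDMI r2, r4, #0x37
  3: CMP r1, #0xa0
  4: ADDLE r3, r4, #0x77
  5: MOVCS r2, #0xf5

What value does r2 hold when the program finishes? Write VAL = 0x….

VAL = 0x8d

[0] flags=0010 → (cmp)
[1] flags=0010 HI?T → r1=0x7b
[2] flags=0010 MI?F → skip
[3] flags=1001 → (cmp)
[4] flags=1001 LE?F → skip
[5] flags=1001 CS?F → skip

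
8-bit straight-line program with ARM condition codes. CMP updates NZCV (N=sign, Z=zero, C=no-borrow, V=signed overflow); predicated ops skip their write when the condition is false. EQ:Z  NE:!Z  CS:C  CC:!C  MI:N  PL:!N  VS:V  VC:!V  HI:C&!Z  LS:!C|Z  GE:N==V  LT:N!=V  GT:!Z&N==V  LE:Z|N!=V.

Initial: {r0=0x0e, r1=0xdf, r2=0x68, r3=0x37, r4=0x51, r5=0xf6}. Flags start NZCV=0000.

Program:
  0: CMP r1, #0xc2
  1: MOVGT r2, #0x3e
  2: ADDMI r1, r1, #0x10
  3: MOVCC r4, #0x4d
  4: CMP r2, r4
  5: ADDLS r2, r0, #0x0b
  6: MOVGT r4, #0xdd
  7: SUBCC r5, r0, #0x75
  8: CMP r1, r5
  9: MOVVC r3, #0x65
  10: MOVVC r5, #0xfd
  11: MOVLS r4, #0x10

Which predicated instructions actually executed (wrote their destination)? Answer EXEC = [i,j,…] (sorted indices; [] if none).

[0] flags=0010 → (cmp)
[1] flags=0010 GT?T → r2=0x3e
[2] flags=0010 MI?F → skip
[3] flags=0010 CC?F → skip
[4] flags=1000 → (cmp)
[5] flags=1000 LS?T → r2=0x19
[6] flags=1000 GT?F → skip
[7] flags=1000 CC?T → r5=0x99
[8] flags=0010 → (cmp)
[9] flags=0010 VC?T → r3=0x65
[10] flags=0010 VC?T → r5=0xfd
[11] flags=0010 LS?F → skip

EXEC = [1,5,7,9,10]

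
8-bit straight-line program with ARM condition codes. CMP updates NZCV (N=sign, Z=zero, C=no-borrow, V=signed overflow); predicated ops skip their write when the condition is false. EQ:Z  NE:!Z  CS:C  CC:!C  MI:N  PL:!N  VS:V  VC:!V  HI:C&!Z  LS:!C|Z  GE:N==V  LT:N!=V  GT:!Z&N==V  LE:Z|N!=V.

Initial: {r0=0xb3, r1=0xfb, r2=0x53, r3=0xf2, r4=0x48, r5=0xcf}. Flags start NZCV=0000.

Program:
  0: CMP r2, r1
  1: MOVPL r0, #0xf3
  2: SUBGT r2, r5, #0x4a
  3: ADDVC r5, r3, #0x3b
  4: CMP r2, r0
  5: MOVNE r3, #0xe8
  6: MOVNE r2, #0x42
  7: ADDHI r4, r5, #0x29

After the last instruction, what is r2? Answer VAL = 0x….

0: ✓ CMP  NZCV=0000
1: ✓ MOVPL  r0←0xf3
2: ✓ SUBGT  r2←0x85
3: ✓ ADDVC  r5←0x2d
4: ✓ CMP  NZCV=1000
5: ✓ MOVNE  r3←0xe8
6: ✓ MOVNE  r2←0x42
7: · ADDHI

VAL = 0x42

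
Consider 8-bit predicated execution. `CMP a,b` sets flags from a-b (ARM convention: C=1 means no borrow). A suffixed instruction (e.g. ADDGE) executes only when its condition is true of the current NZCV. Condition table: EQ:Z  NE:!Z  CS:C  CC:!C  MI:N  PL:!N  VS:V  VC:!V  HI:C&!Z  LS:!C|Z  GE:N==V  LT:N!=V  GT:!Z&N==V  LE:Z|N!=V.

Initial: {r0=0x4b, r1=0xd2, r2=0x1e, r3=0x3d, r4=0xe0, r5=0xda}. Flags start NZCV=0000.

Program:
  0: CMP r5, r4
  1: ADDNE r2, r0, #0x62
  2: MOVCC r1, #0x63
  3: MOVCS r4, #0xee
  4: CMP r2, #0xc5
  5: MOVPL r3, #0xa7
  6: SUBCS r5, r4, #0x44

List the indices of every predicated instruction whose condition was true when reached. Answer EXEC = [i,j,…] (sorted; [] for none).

0: ✓ CMP  NZCV=1000
1: ✓ ADDNE  r2←0xad
2: ✓ MOVCC  r1←0x63
3: · MOVCS
4: ✓ CMP  NZCV=1000
5: · MOVPL
6: · SUBCS

EXEC = [1,2]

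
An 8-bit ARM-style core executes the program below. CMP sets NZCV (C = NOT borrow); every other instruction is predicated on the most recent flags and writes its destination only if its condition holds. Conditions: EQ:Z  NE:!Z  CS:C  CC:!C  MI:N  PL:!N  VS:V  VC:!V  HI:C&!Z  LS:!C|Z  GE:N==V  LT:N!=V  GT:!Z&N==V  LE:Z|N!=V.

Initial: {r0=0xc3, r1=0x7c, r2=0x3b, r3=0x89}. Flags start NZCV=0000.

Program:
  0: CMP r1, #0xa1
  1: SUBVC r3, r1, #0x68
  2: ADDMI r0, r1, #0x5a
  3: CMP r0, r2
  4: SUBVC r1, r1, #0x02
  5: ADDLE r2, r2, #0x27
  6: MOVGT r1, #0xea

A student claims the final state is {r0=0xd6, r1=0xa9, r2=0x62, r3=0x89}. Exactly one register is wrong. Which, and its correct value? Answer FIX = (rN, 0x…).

0: ✓ CMP  NZCV=1001
1: · SUBVC
2: ✓ ADDMI  r0←0xd6
3: ✓ CMP  NZCV=1010
4: ✓ SUBVC  r1←0x7a
5: ✓ ADDLE  r2←0x62
6: · MOVGT

FIX = (r1, 0x7a)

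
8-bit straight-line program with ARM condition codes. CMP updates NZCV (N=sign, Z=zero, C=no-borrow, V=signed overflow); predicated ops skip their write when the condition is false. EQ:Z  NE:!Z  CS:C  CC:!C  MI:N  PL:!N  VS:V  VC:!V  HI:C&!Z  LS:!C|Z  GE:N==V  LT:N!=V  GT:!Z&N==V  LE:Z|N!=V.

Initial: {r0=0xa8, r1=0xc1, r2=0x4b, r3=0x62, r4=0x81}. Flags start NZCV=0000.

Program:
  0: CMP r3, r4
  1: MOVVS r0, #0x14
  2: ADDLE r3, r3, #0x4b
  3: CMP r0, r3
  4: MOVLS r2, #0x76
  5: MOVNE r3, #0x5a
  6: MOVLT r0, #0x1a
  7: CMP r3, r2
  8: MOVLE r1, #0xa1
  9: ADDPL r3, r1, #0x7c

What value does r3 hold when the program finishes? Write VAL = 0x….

[0] flags=1001 → (cmp)
[1] flags=1001 VS?T → r0=0x14
[2] flags=1001 LE?F → skip
[3] flags=1000 → (cmp)
[4] flags=1000 LS?T → r2=0x76
[5] flags=1000 NE?T → r3=0x5a
[6] flags=1000 LT?T → r0=0x1a
[7] flags=1000 → (cmp)
[8] flags=1000 LE?T → r1=0xa1
[9] flags=1000 PL?F → skip

VAL = 0x5a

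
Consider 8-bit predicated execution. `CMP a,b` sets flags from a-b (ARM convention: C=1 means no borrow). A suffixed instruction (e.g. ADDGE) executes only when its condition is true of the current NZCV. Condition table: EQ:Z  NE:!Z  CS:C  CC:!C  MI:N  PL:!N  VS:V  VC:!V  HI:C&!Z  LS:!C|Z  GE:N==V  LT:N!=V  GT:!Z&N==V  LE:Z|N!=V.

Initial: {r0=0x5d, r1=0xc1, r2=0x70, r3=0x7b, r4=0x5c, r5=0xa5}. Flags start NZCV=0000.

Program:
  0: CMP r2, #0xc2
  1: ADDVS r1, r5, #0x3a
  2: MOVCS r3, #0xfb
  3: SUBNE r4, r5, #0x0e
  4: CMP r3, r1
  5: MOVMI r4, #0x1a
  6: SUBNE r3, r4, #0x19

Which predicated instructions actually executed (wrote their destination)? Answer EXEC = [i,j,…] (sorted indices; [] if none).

[0] flags=1001 → (cmp)
[1] flags=1001 VS?T → r1=0xdf
[2] flags=1001 CS?F → skip
[3] flags=1001 NE?T → r4=0x97
[4] flags=1001 → (cmp)
[5] flags=1001 MI?T → r4=0x1a
[6] flags=1001 NE?T → r3=0x01

EXEC = [1,3,5,6]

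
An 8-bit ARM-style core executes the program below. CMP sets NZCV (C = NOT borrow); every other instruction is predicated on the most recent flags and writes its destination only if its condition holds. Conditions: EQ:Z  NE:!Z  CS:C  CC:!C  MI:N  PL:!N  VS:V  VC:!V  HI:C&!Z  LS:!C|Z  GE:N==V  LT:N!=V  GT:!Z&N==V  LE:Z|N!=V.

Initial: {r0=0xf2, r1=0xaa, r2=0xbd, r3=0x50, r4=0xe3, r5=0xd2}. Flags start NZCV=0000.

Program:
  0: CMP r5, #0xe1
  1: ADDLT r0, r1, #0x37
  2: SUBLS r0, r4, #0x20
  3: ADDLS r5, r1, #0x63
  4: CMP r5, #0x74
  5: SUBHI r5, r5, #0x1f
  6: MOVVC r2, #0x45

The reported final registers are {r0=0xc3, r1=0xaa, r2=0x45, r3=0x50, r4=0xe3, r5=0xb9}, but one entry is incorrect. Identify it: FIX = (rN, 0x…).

FIX = (r5, 0x0d)

[0] flags=1000 → (cmp)
[1] flags=1000 LT?T → r0=0xe1
[2] flags=1000 LS?T → r0=0xc3
[3] flags=1000 LS?T → r5=0x0d
[4] flags=1000 → (cmp)
[5] flags=1000 HI?F → skip
[6] flags=1000 VC?T → r2=0x45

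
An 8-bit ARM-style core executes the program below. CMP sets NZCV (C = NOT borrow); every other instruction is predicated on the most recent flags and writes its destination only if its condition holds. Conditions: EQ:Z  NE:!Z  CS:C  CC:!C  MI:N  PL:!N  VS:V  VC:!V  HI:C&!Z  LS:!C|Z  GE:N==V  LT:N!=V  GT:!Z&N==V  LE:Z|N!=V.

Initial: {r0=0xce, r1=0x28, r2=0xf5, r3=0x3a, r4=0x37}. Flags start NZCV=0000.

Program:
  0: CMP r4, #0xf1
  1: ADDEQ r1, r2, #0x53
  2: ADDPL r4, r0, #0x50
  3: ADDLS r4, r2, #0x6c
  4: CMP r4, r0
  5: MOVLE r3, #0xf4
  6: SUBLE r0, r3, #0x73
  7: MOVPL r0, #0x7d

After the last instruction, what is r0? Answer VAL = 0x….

VAL = 0xce

[0] flags=0000 → (cmp)
[1] flags=0000 EQ?F → skip
[2] flags=0000 PL?T → r4=0x1e
[3] flags=0000 LS?T → r4=0x61
[4] flags=1001 → (cmp)
[5] flags=1001 LE?F → skip
[6] flags=1001 LE?F → skip
[7] flags=1001 PL?F → skip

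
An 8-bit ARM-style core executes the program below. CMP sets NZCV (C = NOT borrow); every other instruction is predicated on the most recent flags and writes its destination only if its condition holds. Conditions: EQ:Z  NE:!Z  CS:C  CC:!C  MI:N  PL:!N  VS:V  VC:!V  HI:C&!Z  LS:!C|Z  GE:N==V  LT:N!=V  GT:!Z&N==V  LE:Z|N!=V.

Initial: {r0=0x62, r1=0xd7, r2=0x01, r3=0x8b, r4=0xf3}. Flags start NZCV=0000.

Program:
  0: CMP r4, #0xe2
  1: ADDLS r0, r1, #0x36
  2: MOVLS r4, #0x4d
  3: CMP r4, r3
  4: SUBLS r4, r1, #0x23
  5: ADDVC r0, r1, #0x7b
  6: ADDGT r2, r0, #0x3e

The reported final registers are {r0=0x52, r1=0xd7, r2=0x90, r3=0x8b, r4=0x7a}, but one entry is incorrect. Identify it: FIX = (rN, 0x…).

[0] flags=0010 → (cmp)
[1] flags=0010 LS?F → skip
[2] flags=0010 LS?F → skip
[3] flags=0010 → (cmp)
[4] flags=0010 LS?F → skip
[5] flags=0010 VC?T → r0=0x52
[6] flags=0010 GT?T → r2=0x90

FIX = (r4, 0xf3)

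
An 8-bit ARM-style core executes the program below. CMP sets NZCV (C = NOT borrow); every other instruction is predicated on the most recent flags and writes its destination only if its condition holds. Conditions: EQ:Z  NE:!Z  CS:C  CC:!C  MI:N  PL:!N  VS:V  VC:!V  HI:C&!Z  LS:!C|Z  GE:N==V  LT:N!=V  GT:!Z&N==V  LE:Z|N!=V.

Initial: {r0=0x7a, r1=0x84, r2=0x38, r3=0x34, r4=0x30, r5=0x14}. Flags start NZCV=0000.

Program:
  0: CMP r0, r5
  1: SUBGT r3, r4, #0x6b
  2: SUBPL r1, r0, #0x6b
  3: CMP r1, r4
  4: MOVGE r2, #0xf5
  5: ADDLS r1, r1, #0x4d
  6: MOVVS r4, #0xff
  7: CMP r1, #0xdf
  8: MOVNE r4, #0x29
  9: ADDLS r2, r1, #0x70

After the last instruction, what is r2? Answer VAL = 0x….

VAL = 0xcc

[0] flags=0010 → (cmp)
[1] flags=0010 GT?T → r3=0xc5
[2] flags=0010 PL?T → r1=0x0f
[3] flags=1000 → (cmp)
[4] flags=1000 GE?F → skip
[5] flags=1000 LS?T → r1=0x5c
[6] flags=1000 VS?F → skip
[7] flags=0000 → (cmp)
[8] flags=0000 NE?T → r4=0x29
[9] flags=0000 LS?T → r2=0xcc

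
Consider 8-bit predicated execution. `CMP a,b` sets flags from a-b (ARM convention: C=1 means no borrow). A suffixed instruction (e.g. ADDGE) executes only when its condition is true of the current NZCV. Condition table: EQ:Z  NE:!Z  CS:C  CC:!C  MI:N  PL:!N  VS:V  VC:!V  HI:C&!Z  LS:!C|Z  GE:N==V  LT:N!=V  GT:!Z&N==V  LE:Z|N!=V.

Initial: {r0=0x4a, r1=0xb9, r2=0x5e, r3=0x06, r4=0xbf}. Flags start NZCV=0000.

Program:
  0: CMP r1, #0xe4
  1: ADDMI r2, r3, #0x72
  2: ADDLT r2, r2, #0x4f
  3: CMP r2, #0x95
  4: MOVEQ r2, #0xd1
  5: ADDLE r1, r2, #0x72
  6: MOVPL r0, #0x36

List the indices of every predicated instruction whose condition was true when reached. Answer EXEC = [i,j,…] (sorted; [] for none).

0: ✓ CMP  NZCV=1000
1: ✓ ADDMI  r2←0x78
2: ✓ ADDLT  r2←0xc7
3: ✓ CMP  NZCV=0010
4: · MOVEQ
5: · ADDLE
6: ✓ MOVPL  r0←0x36

EXEC = [1,2,6]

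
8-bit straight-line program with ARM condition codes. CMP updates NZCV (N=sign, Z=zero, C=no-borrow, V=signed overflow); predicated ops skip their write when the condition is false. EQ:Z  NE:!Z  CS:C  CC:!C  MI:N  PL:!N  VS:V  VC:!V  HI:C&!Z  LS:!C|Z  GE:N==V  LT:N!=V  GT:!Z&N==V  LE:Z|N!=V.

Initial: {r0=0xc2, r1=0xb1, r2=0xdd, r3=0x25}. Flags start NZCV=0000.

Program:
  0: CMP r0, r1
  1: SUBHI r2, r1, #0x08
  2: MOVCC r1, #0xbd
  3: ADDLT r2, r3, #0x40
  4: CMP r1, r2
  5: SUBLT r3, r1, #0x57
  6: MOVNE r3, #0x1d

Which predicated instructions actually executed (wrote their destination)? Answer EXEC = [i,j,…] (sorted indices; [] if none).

[0] flags=0010 → (cmp)
[1] flags=0010 HI?T → r2=0xa9
[2] flags=0010 CC?F → skip
[3] flags=0010 LT?F → skip
[4] flags=0010 → (cmp)
[5] flags=0010 LT?F → skip
[6] flags=0010 NE?T → r3=0x1d

EXEC = [1,6]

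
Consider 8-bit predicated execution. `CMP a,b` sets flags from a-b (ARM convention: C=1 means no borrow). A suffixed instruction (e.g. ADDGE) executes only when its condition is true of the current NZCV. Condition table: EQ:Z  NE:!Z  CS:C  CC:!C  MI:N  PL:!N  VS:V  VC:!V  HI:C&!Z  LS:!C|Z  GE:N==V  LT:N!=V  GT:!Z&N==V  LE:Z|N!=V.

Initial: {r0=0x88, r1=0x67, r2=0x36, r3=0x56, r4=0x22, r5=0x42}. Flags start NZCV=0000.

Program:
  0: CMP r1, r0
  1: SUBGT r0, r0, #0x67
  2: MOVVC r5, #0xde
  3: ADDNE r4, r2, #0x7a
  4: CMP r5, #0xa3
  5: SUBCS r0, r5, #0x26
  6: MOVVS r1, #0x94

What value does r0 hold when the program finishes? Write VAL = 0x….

0: ✓ CMP  NZCV=1001
1: ✓ SUBGT  r0←0x21
2: · MOVVC
3: ✓ ADDNE  r4←0xb0
4: ✓ CMP  NZCV=1001
5: · SUBCS
6: ✓ MOVVS  r1←0x94

VAL = 0x21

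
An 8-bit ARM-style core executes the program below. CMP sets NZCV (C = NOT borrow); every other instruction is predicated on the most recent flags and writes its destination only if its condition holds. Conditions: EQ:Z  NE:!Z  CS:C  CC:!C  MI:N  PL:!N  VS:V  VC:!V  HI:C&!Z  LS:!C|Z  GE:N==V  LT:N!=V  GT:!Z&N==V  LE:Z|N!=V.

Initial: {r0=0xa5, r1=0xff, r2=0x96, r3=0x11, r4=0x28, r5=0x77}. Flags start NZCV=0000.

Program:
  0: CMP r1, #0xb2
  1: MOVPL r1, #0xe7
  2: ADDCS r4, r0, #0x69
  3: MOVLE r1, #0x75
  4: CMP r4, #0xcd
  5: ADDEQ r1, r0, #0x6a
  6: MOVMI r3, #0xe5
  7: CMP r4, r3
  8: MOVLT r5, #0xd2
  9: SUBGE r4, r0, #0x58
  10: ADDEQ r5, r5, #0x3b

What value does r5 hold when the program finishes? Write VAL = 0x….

[0] flags=0010 → (cmp)
[1] flags=0010 PL?T → r1=0xe7
[2] flags=0010 CS?T → r4=0x0e
[3] flags=0010 LE?F → skip
[4] flags=0000 → (cmp)
[5] flags=0000 EQ?F → skip
[6] flags=0000 MI?F → skip
[7] flags=1000 → (cmp)
[8] flags=1000 LT?T → r5=0xd2
[9] flags=1000 GE?F → skip
[10] flags=1000 EQ?F → skip

VAL = 0xd2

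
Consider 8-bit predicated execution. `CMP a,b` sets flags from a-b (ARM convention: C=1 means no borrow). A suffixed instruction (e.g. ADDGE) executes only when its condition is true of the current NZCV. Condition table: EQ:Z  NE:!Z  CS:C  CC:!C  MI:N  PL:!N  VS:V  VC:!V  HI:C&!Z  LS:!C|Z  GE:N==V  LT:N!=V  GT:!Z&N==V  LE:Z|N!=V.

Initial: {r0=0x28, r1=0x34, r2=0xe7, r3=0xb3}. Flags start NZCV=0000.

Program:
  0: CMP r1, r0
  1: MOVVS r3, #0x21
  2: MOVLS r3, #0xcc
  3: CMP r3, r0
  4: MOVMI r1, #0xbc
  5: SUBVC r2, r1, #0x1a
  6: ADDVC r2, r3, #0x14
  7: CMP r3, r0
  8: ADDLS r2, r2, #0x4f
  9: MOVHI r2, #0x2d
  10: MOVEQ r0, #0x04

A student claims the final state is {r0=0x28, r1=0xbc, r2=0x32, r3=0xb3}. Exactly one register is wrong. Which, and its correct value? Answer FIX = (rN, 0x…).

[0] flags=0010 → (cmp)
[1] flags=0010 VS?F → skip
[2] flags=0010 LS?F → skip
[3] flags=1010 → (cmp)
[4] flags=1010 MI?T → r1=0xbc
[5] flags=1010 VC?T → r2=0xa2
[6] flags=1010 VC?T → r2=0xc7
[7] flags=1010 → (cmp)
[8] flags=1010 LS?F → skip
[9] flags=1010 HI?T → r2=0x2d
[10] flags=1010 EQ?F → skip

FIX = (r2, 0x2d)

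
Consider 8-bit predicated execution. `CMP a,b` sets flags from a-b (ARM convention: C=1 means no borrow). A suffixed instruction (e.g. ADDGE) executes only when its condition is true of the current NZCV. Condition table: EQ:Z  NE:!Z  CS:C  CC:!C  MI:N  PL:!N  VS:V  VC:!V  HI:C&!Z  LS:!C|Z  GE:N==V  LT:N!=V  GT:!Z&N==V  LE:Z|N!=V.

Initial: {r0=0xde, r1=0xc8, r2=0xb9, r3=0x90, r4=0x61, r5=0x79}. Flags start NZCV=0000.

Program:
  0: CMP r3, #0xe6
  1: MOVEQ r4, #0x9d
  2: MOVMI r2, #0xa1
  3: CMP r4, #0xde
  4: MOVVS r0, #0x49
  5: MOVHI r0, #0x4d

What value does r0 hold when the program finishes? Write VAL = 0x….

VAL = 0x49

0: ✓ CMP  NZCV=1000
1: · MOVEQ
2: ✓ MOVMI  r2←0xa1
3: ✓ CMP  NZCV=1001
4: ✓ MOVVS  r0←0x49
5: · MOVHI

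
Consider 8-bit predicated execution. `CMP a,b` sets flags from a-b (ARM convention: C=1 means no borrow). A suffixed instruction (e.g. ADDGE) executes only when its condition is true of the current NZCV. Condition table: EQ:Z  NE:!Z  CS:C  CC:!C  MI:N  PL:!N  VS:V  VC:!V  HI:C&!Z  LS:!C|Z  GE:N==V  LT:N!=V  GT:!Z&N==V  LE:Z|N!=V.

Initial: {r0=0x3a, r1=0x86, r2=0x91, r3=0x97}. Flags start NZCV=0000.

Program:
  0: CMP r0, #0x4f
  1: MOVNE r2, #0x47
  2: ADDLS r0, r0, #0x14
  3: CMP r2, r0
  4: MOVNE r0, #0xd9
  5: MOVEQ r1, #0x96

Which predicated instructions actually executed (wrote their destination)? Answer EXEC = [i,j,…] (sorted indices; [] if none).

EXEC = [1,2,4]

[0] flags=1000 → (cmp)
[1] flags=1000 NE?T → r2=0x47
[2] flags=1000 LS?T → r0=0x4e
[3] flags=1000 → (cmp)
[4] flags=1000 NE?T → r0=0xd9
[5] flags=1000 EQ?F → skip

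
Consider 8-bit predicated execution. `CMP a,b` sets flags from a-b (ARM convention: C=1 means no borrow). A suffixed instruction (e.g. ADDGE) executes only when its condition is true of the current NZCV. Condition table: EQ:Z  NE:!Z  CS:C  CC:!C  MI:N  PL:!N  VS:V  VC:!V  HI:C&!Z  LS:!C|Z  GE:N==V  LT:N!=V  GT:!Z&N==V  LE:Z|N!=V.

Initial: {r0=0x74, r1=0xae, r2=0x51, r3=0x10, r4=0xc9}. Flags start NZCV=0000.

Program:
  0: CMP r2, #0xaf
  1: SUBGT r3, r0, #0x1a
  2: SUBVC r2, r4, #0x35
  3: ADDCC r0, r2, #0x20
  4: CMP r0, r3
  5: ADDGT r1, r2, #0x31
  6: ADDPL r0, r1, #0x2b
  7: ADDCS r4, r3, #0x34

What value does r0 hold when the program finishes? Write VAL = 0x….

[0] flags=1001 → (cmp)
[1] flags=1001 GT?T → r3=0x5a
[2] flags=1001 VC?F → skip
[3] flags=1001 CC?T → r0=0x71
[4] flags=0010 → (cmp)
[5] flags=0010 GT?T → r1=0x82
[6] flags=0010 PL?T → r0=0xad
[7] flags=0010 CS?T → r4=0x8e

VAL = 0xad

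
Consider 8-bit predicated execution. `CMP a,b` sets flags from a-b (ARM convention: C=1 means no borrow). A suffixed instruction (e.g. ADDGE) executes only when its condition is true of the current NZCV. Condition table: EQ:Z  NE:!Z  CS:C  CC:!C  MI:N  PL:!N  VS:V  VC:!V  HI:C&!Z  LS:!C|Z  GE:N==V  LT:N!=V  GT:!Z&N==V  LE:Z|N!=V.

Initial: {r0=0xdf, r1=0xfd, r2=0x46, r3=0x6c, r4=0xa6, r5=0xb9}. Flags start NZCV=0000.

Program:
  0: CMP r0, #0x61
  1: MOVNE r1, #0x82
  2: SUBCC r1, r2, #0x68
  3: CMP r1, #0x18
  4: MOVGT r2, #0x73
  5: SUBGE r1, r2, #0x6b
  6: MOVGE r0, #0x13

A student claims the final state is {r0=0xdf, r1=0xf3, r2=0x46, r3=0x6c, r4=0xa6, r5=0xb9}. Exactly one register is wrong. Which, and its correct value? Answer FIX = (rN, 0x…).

FIX = (r1, 0x82)

[0] flags=0011 → (cmp)
[1] flags=0011 NE?T → r1=0x82
[2] flags=0011 CC?F → skip
[3] flags=0011 → (cmp)
[4] flags=0011 GT?F → skip
[5] flags=0011 GE?F → skip
[6] flags=0011 GE?F → skip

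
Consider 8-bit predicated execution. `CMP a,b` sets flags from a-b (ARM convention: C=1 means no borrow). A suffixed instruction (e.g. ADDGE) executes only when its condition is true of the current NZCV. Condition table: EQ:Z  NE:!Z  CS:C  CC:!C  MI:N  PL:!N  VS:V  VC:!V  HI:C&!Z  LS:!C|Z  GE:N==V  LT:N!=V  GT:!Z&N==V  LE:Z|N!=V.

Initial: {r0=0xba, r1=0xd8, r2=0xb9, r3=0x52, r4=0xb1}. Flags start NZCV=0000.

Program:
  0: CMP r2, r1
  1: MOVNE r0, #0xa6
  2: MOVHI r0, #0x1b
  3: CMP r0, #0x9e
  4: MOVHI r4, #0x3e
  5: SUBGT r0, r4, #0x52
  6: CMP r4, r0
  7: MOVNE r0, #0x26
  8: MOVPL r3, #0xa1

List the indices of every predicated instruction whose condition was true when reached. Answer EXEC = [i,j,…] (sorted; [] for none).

0: ✓ CMP  NZCV=1000
1: ✓ MOVNE  r0←0xa6
2: · MOVHI
3: ✓ CMP  NZCV=0010
4: ✓ MOVHI  r4←0x3e
5: ✓ SUBGT  r0←0xec
6: ✓ CMP  NZCV=0000
7: ✓ MOVNE  r0←0x26
8: ✓ MOVPL  r3←0xa1

EXEC = [1,4,5,7,8]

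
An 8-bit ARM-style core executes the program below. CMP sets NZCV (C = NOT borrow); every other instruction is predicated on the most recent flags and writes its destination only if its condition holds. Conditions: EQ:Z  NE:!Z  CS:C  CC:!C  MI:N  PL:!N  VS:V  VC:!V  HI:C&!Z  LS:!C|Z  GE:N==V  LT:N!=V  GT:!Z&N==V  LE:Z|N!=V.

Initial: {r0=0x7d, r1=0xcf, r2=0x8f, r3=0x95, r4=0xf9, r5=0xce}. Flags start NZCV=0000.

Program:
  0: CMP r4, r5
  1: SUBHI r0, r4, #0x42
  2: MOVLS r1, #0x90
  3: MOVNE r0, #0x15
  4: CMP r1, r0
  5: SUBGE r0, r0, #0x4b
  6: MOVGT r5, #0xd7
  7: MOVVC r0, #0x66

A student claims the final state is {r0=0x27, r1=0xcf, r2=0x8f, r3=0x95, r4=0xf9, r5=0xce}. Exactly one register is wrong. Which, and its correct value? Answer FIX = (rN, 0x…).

FIX = (r0, 0x66)

0: ✓ CMP  NZCV=0010
1: ✓ SUBHI  r0←0xb7
2: · MOVLS
3: ✓ MOVNE  r0←0x15
4: ✓ CMP  NZCV=1010
5: · SUBGE
6: · MOVGT
7: ✓ MOVVC  r0←0x66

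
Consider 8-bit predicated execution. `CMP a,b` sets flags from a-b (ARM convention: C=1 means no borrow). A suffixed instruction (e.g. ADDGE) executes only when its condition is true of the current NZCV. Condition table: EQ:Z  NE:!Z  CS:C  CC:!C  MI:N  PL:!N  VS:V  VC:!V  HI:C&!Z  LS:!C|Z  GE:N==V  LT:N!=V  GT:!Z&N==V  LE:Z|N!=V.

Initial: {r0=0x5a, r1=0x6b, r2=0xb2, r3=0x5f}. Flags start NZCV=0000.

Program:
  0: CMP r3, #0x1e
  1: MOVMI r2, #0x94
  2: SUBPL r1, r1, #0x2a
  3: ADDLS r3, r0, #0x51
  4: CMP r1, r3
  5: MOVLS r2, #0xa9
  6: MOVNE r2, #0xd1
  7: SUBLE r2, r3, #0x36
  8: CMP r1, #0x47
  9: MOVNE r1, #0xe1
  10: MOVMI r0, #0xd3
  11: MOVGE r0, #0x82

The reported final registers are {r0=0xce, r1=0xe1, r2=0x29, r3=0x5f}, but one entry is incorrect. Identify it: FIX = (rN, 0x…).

FIX = (r0, 0xd3)

[0] flags=0010 → (cmp)
[1] flags=0010 MI?F → skip
[2] flags=0010 PL?T → r1=0x41
[3] flags=0010 LS?F → skip
[4] flags=1000 → (cmp)
[5] flags=1000 LS?T → r2=0xa9
[6] flags=1000 NE?T → r2=0xd1
[7] flags=1000 LE?T → r2=0x29
[8] flags=1000 → (cmp)
[9] flags=1000 NE?T → r1=0xe1
[10] flags=1000 MI?T → r0=0xd3
[11] flags=1000 GE?F → skip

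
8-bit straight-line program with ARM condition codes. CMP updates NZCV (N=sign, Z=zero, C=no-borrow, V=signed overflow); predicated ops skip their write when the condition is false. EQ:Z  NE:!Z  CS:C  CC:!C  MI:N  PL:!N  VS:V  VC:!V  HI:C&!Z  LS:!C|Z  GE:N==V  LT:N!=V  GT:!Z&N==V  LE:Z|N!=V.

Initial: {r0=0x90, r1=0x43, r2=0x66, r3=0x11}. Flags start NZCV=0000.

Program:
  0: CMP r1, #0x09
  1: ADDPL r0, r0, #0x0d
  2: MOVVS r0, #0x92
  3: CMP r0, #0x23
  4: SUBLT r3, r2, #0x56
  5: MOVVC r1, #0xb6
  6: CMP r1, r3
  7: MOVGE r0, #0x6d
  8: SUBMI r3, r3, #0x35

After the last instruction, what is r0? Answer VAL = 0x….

0: ✓ CMP  NZCV=0010
1: ✓ ADDPL  r0←0x9d
2: · MOVVS
3: ✓ CMP  NZCV=0011
4: ✓ SUBLT  r3←0x10
5: · MOVVC
6: ✓ CMP  NZCV=0010
7: ✓ MOVGE  r0←0x6d
8: · SUBMI

VAL = 0x6d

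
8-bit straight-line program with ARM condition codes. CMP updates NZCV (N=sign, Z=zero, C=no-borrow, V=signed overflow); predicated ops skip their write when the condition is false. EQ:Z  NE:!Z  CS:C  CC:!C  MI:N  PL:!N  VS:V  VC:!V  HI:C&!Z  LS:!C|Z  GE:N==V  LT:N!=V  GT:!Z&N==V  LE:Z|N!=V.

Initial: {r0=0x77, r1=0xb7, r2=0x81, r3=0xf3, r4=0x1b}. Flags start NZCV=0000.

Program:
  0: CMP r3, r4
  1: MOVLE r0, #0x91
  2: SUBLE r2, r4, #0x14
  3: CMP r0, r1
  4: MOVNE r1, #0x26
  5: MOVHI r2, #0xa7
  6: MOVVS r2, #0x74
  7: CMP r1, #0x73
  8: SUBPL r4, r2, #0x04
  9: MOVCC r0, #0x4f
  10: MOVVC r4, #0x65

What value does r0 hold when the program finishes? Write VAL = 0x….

[0] flags=1010 → (cmp)
[1] flags=1010 LE?T → r0=0x91
[2] flags=1010 LE?T → r2=0x07
[3] flags=1000 → (cmp)
[4] flags=1000 NE?T → r1=0x26
[5] flags=1000 HI?F → skip
[6] flags=1000 VS?F → skip
[7] flags=1000 → (cmp)
[8] flags=1000 PL?F → skip
[9] flags=1000 CC?T → r0=0x4f
[10] flags=1000 VC?T → r4=0x65

VAL = 0x4f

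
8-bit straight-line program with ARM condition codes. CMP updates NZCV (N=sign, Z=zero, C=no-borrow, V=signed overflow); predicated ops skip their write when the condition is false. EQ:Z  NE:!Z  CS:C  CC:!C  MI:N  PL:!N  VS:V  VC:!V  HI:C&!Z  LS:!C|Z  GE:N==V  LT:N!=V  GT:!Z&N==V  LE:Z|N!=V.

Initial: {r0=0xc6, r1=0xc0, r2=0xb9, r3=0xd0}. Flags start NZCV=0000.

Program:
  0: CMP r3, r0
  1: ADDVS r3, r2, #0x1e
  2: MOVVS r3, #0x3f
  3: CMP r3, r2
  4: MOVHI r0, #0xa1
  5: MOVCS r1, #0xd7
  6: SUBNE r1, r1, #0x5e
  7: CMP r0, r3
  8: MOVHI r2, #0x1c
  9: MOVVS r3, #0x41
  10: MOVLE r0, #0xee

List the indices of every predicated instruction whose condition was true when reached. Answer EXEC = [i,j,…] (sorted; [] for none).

0: ✓ CMP  NZCV=0010
1: · ADDVS
2: · MOVVS
3: ✓ CMP  NZCV=0010
4: ✓ MOVHI  r0←0xa1
5: ✓ MOVCS  r1←0xd7
6: ✓ SUBNE  r1←0x79
7: ✓ CMP  NZCV=1000
8: · MOVHI
9: · MOVVS
10: ✓ MOVLE  r0←0xee

EXEC = [4,5,6,10]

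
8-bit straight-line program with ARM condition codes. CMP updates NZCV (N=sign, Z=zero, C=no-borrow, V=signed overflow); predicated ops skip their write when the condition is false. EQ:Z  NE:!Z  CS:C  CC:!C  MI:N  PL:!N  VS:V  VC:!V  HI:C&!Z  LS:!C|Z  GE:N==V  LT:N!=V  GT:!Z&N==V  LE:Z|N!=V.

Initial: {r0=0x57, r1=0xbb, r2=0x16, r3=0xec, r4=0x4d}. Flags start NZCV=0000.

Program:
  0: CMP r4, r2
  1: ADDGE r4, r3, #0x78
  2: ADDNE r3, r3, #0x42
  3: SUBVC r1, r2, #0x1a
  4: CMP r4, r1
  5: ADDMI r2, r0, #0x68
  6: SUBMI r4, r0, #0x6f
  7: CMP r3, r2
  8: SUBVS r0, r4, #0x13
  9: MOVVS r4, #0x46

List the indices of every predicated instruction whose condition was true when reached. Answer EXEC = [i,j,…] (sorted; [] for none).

EXEC = [1,2,3]

[0] flags=0010 → (cmp)
[1] flags=0010 GE?T → r4=0x64
[2] flags=0010 NE?T → r3=0x2e
[3] flags=0010 VC?T → r1=0xfc
[4] flags=0000 → (cmp)
[5] flags=0000 MI?F → skip
[6] flags=0000 MI?F → skip
[7] flags=0010 → (cmp)
[8] flags=0010 VS?F → skip
[9] flags=0010 VS?F → skip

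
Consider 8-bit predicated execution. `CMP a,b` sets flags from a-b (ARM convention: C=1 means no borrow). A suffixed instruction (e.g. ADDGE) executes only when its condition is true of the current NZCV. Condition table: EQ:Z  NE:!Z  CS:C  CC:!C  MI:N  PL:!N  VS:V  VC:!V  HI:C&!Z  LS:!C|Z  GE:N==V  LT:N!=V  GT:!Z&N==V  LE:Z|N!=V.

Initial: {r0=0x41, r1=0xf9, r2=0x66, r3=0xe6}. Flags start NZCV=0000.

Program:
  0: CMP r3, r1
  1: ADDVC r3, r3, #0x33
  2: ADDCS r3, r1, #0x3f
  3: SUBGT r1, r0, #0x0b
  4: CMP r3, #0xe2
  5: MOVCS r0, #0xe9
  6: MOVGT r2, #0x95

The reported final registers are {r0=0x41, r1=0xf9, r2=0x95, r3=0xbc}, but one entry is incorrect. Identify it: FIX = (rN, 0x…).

[0] flags=1000 → (cmp)
[1] flags=1000 VC?T → r3=0x19
[2] flags=1000 CS?F → skip
[3] flags=1000 GT?F → skip
[4] flags=0000 → (cmp)
[5] flags=0000 CS?F → skip
[6] flags=0000 GT?T → r2=0x95

FIX = (r3, 0x19)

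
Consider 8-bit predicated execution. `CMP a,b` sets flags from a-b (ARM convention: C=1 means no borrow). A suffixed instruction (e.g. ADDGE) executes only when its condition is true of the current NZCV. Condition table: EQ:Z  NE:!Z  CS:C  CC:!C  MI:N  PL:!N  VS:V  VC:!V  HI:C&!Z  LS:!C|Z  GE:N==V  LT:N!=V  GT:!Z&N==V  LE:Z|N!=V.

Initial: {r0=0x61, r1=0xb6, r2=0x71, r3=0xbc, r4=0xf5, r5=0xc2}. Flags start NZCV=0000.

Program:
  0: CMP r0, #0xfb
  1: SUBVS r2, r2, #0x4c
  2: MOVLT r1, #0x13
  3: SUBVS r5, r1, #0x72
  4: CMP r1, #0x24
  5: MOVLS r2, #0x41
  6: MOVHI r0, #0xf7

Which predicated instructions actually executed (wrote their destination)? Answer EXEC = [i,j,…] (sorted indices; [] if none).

EXEC = [6]

0: ✓ CMP  NZCV=0000
1: · SUBVS
2: · MOVLT
3: · SUBVS
4: ✓ CMP  NZCV=1010
5: · MOVLS
6: ✓ MOVHI  r0←0xf7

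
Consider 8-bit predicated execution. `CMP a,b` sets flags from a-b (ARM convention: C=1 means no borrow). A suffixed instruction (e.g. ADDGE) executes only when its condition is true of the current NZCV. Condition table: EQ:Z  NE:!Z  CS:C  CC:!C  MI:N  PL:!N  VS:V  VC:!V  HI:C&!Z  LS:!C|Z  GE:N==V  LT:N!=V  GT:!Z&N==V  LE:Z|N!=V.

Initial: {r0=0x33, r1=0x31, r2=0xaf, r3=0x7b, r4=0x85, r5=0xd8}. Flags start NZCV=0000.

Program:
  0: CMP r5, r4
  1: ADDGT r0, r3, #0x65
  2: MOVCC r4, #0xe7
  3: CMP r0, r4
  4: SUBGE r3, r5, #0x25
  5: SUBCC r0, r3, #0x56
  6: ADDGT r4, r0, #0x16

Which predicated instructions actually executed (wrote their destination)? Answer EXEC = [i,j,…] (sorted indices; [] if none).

[0] flags=0010 → (cmp)
[1] flags=0010 GT?T → r0=0xe0
[2] flags=0010 CC?F → skip
[3] flags=0010 → (cmp)
[4] flags=0010 GE?T → r3=0xb3
[5] flags=0010 CC?F → skip
[6] flags=0010 GT?T → r4=0xf6

EXEC = [1,4,6]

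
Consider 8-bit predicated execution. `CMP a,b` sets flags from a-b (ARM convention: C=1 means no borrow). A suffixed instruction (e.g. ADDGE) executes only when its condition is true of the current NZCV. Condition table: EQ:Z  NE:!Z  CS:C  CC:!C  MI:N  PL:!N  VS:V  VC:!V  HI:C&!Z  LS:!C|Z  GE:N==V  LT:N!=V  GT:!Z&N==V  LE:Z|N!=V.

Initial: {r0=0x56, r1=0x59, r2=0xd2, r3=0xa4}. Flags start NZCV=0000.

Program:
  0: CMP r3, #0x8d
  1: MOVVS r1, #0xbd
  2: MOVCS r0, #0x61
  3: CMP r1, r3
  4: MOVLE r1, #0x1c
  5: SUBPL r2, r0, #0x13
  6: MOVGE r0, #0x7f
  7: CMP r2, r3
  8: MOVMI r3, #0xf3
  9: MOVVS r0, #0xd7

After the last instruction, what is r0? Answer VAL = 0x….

VAL = 0x7f

[0] flags=0010 → (cmp)
[1] flags=0010 VS?F → skip
[2] flags=0010 CS?T → r0=0x61
[3] flags=1001 → (cmp)
[4] flags=1001 LE?F → skip
[5] flags=1001 PL?F → skip
[6] flags=1001 GE?T → r0=0x7f
[7] flags=0010 → (cmp)
[8] flags=0010 MI?F → skip
[9] flags=0010 VS?F → skip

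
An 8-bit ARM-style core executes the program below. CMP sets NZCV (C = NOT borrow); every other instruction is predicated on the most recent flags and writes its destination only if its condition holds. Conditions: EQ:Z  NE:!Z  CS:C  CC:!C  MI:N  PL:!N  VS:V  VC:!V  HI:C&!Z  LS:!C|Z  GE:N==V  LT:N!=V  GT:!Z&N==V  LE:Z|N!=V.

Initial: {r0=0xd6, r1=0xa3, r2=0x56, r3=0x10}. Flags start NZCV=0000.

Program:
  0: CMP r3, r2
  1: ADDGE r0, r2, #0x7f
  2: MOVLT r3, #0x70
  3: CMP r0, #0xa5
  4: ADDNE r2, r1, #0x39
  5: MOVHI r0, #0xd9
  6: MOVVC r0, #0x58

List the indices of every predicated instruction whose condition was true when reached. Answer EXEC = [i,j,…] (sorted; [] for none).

EXEC = [2,4,5,6]

[0] flags=1000 → (cmp)
[1] flags=1000 GE?F → skip
[2] flags=1000 LT?T → r3=0x70
[3] flags=0010 → (cmp)
[4] flags=0010 NE?T → r2=0xdc
[5] flags=0010 HI?T → r0=0xd9
[6] flags=0010 VC?T → r0=0x58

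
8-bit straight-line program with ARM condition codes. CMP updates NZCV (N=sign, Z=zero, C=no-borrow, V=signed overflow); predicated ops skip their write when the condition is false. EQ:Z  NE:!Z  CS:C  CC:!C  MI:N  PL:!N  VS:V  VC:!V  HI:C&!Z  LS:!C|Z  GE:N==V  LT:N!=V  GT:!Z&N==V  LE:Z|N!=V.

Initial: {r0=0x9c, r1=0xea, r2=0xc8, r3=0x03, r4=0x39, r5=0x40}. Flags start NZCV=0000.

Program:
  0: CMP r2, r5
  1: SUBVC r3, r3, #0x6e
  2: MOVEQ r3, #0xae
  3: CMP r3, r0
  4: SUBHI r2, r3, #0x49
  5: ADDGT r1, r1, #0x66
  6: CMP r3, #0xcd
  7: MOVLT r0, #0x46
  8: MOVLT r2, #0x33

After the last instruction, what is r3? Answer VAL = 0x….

VAL = 0x95

[0] flags=1010 → (cmp)
[1] flags=1010 VC?T → r3=0x95
[2] flags=1010 EQ?F → skip
[3] flags=1000 → (cmp)
[4] flags=1000 HI?F → skip
[5] flags=1000 GT?F → skip
[6] flags=1000 → (cmp)
[7] flags=1000 LT?T → r0=0x46
[8] flags=1000 LT?T → r2=0x33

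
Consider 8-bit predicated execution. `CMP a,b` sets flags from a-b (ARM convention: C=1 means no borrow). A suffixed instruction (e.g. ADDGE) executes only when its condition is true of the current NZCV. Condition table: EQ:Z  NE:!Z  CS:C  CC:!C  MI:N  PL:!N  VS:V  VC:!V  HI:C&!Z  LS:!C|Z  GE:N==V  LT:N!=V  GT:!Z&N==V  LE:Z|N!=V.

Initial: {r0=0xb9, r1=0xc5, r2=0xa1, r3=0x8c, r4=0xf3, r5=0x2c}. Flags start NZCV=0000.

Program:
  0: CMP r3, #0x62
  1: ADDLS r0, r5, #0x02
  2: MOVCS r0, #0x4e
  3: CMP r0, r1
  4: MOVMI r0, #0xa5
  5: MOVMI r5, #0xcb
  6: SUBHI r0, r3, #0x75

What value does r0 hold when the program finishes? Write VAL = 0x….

VAL = 0xa5

0: ✓ CMP  NZCV=0011
1: · ADDLS
2: ✓ MOVCS  r0←0x4e
3: ✓ CMP  NZCV=1001
4: ✓ MOVMI  r0←0xa5
5: ✓ MOVMI  r5←0xcb
6: · SUBHI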